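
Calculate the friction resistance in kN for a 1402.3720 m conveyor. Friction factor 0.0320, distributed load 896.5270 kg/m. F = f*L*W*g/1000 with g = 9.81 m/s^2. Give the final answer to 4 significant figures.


F = 0.0320 * 1402.3720 * 896.5270 * 9.81 / 1000
F = 394.7 kN


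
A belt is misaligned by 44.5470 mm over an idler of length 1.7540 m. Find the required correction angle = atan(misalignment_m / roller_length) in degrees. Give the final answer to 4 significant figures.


misalign_m = 44.5470 / 1000 = 0.044547 m
angle = atan(0.044547 / 1.7540)
angle = 1.455 deg


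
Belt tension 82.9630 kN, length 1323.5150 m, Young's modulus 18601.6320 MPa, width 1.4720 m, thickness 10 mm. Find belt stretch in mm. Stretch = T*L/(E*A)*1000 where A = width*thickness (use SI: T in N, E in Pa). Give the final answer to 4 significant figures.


A = 1.4720 * 0.01 = 0.01472 m^2
Stretch = 82.9630*1000 * 1323.5150 / (18601.6320e6 * 0.01472) * 1000
Stretch = 401.0 mm


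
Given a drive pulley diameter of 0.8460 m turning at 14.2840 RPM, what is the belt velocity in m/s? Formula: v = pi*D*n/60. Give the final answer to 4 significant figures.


v = pi * 0.8460 * 14.2840 / 60
v = 0.6327 m/s


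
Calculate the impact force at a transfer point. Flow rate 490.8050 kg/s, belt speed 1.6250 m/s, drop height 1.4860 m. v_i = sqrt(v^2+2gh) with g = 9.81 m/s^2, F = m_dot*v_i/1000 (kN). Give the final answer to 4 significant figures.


v_i = sqrt(1.6250^2 + 2*9.81*1.4860) = 5.63879 m/s
F = 490.8050 * 5.63879 / 1000
F = 2.768 kN


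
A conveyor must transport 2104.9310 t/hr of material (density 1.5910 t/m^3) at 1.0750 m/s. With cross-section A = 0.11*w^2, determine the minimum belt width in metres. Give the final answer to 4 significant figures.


A_req = 2104.9310 / (1.0750 * 1.5910 * 3600) = 0.341867 m^2
w = sqrt(0.341867 / 0.11)
w = 1.763 m


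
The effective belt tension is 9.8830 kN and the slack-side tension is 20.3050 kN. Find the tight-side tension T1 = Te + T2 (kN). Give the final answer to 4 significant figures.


T1 = Te + T2 = 9.8830 + 20.3050
T1 = 30.19 kN


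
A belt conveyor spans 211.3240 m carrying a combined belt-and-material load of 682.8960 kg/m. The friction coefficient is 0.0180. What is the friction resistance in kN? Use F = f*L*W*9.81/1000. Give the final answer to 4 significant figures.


F = 0.0180 * 211.3240 * 682.8960 * 9.81 / 1000
F = 25.48 kN


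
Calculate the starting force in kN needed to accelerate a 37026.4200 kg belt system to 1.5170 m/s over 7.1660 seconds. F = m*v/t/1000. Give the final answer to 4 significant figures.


F = 37026.4200 * 1.5170 / 7.1660 / 1000
F = 7.838 kN


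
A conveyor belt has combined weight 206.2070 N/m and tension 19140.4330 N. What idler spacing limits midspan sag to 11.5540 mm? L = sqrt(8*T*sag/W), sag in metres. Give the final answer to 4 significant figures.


sag = 11.5540/1000 = 0.011554 m
L = sqrt(8 * 19140.4330 * 0.011554 / 206.2070)
L = 2.929 m


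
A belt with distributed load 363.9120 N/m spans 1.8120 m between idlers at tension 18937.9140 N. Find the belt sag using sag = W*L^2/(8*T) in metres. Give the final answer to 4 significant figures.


sag = 363.9120 * 1.8120^2 / (8 * 18937.9140)
sag = 0.007887 m


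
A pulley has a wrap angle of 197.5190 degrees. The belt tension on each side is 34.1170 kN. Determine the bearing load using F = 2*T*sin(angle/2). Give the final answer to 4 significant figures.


F = 2 * 34.1170 * sin(197.5190/2 deg)
F = 67.44 kN


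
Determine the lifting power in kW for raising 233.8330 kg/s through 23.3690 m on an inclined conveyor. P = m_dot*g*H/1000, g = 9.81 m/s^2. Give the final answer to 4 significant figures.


P = 233.8330 * 9.81 * 23.3690 / 1000
P = 53.61 kW


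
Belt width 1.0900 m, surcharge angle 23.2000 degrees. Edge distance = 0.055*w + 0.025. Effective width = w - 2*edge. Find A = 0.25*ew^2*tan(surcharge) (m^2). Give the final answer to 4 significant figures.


edge = 0.055*1.0900 + 0.025 = 0.08495 m
ew = 1.0900 - 2*0.08495 = 0.9201 m
A = 0.25 * 0.9201^2 * tan(23.2000 deg)
A = 0.09071 m^2


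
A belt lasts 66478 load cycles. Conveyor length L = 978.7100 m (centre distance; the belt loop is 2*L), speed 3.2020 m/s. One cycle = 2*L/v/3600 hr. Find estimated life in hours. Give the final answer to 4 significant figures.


cycle_time = 2 * 978.7100 / 3.2020 / 3600 = 0.169809 hr
life = 66478 * 0.169809 = 11290 hours


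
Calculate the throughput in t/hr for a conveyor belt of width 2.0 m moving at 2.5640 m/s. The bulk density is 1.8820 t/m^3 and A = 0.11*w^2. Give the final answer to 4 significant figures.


A = 0.11 * 2.0^2 = 0.44 m^2
C = 0.44 * 2.5640 * 1.8820 * 3600
C = 7644 t/hr


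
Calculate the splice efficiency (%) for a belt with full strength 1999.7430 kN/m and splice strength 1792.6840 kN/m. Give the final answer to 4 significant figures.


Eff = 1792.6840 / 1999.7430 * 100
Eff = 89.65 %


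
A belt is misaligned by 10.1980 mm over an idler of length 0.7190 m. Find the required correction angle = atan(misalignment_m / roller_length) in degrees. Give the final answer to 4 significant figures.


misalign_m = 10.1980 / 1000 = 0.010198 m
angle = atan(0.010198 / 0.7190)
angle = 0.8126 deg


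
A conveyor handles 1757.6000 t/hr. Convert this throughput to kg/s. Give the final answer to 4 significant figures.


m_dot = 1757.6000 * 1000 / 3600
m_dot = 488.2 kg/s


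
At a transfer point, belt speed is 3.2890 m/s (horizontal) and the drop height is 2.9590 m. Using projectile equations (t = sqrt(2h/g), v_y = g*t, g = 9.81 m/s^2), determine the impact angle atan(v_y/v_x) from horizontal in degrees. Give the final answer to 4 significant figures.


t = sqrt(2*2.9590/9.81) = 0.776699 s
v_y = 9.81 * 0.776699 = 7.61942 m/s
angle = atan(7.61942 / 3.2890) = 66.65 deg


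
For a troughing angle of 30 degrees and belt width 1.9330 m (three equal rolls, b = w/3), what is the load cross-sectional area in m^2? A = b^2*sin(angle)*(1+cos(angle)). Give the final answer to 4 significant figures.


b = 1.9330/3 = 0.644333 m
A = 0.644333^2 * sin(30 deg) * (1 + cos(30 deg))
A = 0.3874 m^2


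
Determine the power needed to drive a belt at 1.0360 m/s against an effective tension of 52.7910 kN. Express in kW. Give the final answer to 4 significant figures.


P = Te * v = 52.7910 * 1.0360
P = 54.69 kW


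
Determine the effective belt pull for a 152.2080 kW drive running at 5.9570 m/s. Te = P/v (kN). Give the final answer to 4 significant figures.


Te = P / v = 152.2080 / 5.9570
Te = 25.55 kN


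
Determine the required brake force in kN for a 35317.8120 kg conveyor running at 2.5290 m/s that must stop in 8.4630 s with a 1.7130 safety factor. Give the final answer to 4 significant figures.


F = 35317.8120 * 2.5290 / 8.4630 * 1.7130 / 1000
F = 18.08 kN


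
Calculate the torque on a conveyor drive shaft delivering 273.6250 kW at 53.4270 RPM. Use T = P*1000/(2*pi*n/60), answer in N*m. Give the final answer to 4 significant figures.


omega = 2*pi*53.4270/60 = 5.59486 rad/s
T = 273.6250*1000 / 5.59486
T = 48910 N*m


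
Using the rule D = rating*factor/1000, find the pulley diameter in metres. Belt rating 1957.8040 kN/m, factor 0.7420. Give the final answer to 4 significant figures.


D = 1957.8040 * 0.7420 / 1000
D = 1.453 m


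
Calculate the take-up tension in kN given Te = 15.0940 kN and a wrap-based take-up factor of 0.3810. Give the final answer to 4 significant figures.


T_tu = 15.0940 * 0.3810
T_tu = 5.751 kN


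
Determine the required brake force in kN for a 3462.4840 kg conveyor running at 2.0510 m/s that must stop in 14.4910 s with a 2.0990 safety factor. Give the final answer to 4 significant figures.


F = 3462.4840 * 2.0510 / 14.4910 * 2.0990 / 1000
F = 1.029 kN


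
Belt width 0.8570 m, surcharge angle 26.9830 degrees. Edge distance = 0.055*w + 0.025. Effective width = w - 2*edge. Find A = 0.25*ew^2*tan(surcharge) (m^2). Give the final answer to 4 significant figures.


edge = 0.055*0.8570 + 0.025 = 0.072135 m
ew = 0.8570 - 2*0.072135 = 0.71273 m
A = 0.25 * 0.71273^2 * tan(26.9830 deg)
A = 0.06466 m^2


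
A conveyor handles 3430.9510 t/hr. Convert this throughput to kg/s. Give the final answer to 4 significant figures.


m_dot = 3430.9510 * 1000 / 3600
m_dot = 953.0 kg/s


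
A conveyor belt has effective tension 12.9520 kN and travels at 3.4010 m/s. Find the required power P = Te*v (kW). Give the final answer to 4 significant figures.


P = Te * v = 12.9520 * 3.4010
P = 44.05 kW


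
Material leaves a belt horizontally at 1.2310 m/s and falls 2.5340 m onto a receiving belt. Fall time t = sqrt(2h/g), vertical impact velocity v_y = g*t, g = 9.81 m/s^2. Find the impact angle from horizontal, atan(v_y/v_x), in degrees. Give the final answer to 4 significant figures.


t = sqrt(2*2.5340/9.81) = 0.71876 s
v_y = 9.81 * 0.71876 = 7.05104 m/s
angle = atan(7.05104 / 1.2310) = 80.10 deg


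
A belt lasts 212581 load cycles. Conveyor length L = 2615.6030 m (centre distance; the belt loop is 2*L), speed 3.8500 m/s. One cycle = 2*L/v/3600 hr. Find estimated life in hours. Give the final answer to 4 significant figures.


cycle_time = 2 * 2615.6030 / 3.8500 / 3600 = 0.377432 hr
life = 212581 * 0.377432 = 80230 hours


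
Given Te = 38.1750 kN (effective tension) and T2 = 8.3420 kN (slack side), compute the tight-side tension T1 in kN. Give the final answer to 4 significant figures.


T1 = Te + T2 = 38.1750 + 8.3420
T1 = 46.52 kN


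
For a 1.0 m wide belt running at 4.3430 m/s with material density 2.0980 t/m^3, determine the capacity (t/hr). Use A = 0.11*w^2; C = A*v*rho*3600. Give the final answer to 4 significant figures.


A = 0.11 * 1.0^2 = 0.11 m^2
C = 0.11 * 4.3430 * 2.0980 * 3600
C = 3608 t/hr


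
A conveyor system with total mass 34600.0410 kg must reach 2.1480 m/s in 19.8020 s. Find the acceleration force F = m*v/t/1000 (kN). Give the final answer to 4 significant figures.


F = 34600.0410 * 2.1480 / 19.8020 / 1000
F = 3.753 kN


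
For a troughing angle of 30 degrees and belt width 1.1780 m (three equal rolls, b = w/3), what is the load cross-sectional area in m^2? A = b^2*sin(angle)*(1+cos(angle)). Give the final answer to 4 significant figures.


b = 1.1780/3 = 0.392667 m
A = 0.392667^2 * sin(30 deg) * (1 + cos(30 deg))
A = 0.1439 m^2


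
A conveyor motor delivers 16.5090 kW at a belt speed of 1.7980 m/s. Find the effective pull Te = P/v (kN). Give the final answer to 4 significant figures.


Te = P / v = 16.5090 / 1.7980
Te = 9.182 kN


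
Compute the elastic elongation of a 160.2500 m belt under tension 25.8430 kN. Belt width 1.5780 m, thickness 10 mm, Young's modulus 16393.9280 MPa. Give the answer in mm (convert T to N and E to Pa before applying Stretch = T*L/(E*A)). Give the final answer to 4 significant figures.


A = 1.5780 * 0.01 = 0.01578 m^2
Stretch = 25.8430*1000 * 160.2500 / (16393.9280e6 * 0.01578) * 1000
Stretch = 16.01 mm


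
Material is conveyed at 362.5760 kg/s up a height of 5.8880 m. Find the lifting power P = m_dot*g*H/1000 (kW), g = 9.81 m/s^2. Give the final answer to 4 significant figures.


P = 362.5760 * 9.81 * 5.8880 / 1000
P = 20.94 kW


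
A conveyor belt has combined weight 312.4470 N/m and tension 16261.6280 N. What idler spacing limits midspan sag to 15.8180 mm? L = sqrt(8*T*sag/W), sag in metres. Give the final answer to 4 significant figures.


sag = 15.8180/1000 = 0.015818 m
L = sqrt(8 * 16261.6280 * 0.015818 / 312.4470)
L = 2.566 m


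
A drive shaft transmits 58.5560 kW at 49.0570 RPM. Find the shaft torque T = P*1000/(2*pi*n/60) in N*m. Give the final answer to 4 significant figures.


omega = 2*pi*49.0570/60 = 5.13724 rad/s
T = 58.5560*1000 / 5.13724
T = 11400 N*m


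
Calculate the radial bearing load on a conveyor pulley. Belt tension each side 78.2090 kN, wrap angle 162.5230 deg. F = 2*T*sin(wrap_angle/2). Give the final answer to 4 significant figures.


F = 2 * 78.2090 * sin(162.5230/2 deg)
F = 154.6 kN


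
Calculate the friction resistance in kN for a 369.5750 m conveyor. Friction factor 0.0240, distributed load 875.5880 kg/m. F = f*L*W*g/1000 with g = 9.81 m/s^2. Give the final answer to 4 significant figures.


F = 0.0240 * 369.5750 * 875.5880 * 9.81 / 1000
F = 76.19 kN


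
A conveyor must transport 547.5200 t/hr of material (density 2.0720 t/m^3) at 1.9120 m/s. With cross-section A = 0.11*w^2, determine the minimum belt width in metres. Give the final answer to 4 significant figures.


A_req = 547.5200 / (1.9120 * 2.0720 * 3600) = 0.0383902 m^2
w = sqrt(0.0383902 / 0.11)
w = 0.5908 m


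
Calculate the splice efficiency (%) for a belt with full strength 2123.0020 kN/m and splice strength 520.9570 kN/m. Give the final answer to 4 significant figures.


Eff = 520.9570 / 2123.0020 * 100
Eff = 24.54 %


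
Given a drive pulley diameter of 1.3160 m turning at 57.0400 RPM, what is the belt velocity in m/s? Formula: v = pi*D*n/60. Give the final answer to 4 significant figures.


v = pi * 1.3160 * 57.0400 / 60
v = 3.930 m/s


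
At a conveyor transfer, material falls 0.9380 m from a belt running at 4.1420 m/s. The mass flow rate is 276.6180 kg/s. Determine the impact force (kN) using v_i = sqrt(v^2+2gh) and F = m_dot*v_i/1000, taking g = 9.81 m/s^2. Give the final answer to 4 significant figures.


v_i = sqrt(4.1420^2 + 2*9.81*0.9380) = 5.9632 m/s
F = 276.6180 * 5.9632 / 1000
F = 1.650 kN


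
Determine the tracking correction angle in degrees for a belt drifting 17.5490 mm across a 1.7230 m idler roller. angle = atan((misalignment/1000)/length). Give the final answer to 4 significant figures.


misalign_m = 17.5490 / 1000 = 0.017549 m
angle = atan(0.017549 / 1.7230)
angle = 0.5835 deg


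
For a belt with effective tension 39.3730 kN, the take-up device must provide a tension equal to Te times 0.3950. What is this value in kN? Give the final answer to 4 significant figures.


T_tu = 39.3730 * 0.3950
T_tu = 15.55 kN


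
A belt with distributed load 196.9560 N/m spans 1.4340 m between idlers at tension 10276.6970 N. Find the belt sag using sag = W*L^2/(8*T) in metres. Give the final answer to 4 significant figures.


sag = 196.9560 * 1.4340^2 / (8 * 10276.6970)
sag = 0.004926 m


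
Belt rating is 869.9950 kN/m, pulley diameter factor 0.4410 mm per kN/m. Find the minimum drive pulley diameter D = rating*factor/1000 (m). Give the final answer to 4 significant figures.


D = 869.9950 * 0.4410 / 1000
D = 0.3837 m


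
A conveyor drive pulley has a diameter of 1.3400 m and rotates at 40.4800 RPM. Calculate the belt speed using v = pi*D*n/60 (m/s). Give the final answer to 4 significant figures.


v = pi * 1.3400 * 40.4800 / 60
v = 2.840 m/s


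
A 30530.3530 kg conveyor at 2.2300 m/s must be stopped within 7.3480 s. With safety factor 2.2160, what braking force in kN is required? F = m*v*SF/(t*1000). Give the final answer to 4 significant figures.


F = 30530.3530 * 2.2300 / 7.3480 * 2.2160 / 1000
F = 20.53 kN


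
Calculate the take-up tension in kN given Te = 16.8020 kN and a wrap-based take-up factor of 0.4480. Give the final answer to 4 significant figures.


T_tu = 16.8020 * 0.4480
T_tu = 7.527 kN


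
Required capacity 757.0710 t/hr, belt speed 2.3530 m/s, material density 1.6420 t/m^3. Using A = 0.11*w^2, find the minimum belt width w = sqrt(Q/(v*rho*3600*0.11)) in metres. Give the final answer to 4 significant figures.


A_req = 757.0710 / (2.3530 * 1.6420 * 3600) = 0.0544301 m^2
w = sqrt(0.0544301 / 0.11)
w = 0.7034 m


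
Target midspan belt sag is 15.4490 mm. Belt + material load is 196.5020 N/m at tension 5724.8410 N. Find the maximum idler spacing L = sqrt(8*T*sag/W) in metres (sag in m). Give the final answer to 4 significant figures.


sag = 15.4490/1000 = 0.015449 m
L = sqrt(8 * 5724.8410 * 0.015449 / 196.5020)
L = 1.898 m


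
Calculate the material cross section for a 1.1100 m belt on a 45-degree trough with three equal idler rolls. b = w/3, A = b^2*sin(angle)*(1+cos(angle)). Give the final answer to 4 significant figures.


b = 1.1100/3 = 0.37 m
A = 0.37^2 * sin(45 deg) * (1 + cos(45 deg))
A = 0.1653 m^2


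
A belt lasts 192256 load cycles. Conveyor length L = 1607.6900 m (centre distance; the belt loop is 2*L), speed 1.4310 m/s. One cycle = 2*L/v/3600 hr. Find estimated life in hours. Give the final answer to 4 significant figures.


cycle_time = 2 * 1607.6900 / 1.4310 / 3600 = 0.624152 hr
life = 192256 * 0.624152 = 120000 hours


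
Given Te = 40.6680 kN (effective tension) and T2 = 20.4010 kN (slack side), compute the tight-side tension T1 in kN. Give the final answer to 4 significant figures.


T1 = Te + T2 = 40.6680 + 20.4010
T1 = 61.07 kN


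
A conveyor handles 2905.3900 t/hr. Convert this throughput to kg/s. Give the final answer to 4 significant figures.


m_dot = 2905.3900 * 1000 / 3600
m_dot = 807.1 kg/s


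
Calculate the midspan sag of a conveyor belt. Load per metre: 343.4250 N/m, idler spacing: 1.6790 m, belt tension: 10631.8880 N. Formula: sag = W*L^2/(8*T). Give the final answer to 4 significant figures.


sag = 343.4250 * 1.6790^2 / (8 * 10631.8880)
sag = 0.01138 m


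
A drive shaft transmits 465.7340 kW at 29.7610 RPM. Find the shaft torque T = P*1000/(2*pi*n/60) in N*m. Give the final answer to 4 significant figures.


omega = 2*pi*29.7610/60 = 3.11656 rad/s
T = 465.7340*1000 / 3.11656
T = 149400 N*m


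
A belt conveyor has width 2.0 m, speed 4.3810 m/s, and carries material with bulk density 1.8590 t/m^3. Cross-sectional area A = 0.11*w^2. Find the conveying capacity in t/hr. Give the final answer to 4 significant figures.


A = 0.11 * 2.0^2 = 0.44 m^2
C = 0.44 * 4.3810 * 1.8590 * 3600
C = 12900 t/hr


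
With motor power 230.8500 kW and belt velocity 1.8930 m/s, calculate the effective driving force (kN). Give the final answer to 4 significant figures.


Te = P / v = 230.8500 / 1.8930
Te = 121.9 kN


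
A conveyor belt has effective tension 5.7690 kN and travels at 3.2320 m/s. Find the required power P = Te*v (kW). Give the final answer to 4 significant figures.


P = Te * v = 5.7690 * 3.2320
P = 18.65 kW


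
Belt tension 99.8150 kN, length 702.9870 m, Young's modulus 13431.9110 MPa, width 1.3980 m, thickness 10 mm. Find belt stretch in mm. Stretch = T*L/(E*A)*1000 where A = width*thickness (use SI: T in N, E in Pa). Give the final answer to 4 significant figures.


A = 1.3980 * 0.01 = 0.01398 m^2
Stretch = 99.8150*1000 * 702.9870 / (13431.9110e6 * 0.01398) * 1000
Stretch = 373.7 mm


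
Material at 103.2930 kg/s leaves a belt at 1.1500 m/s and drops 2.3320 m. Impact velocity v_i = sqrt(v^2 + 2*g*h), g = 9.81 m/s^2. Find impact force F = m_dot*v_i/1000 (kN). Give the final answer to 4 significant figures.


v_i = sqrt(1.1500^2 + 2*9.81*2.3320) = 6.86122 m/s
F = 103.2930 * 6.86122 / 1000
F = 0.7087 kN


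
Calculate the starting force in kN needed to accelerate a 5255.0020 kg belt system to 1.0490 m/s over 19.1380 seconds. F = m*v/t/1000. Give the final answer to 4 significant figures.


F = 5255.0020 * 1.0490 / 19.1380 / 1000
F = 0.2880 kN


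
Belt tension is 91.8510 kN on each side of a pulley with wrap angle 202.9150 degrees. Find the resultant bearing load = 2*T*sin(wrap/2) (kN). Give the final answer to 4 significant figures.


F = 2 * 91.8510 * sin(202.9150/2 deg)
F = 180.0 kN


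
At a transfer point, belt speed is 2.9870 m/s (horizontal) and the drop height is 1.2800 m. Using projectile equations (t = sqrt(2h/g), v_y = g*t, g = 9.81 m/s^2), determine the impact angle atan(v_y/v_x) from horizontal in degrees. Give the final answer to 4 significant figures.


t = sqrt(2*1.2800/9.81) = 0.510841 s
v_y = 9.81 * 0.510841 = 5.01135 m/s
angle = atan(5.01135 / 2.9870) = 59.20 deg


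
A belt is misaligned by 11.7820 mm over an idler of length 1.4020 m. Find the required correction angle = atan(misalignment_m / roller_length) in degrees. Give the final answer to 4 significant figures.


misalign_m = 11.7820 / 1000 = 0.011782 m
angle = atan(0.011782 / 1.4020)
angle = 0.4815 deg


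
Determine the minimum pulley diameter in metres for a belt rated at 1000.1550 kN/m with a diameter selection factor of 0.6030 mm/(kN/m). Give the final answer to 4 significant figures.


D = 1000.1550 * 0.6030 / 1000
D = 0.6031 m


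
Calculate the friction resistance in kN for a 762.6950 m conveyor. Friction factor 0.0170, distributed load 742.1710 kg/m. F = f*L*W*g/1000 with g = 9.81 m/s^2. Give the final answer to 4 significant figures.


F = 0.0170 * 762.6950 * 742.1710 * 9.81 / 1000
F = 94.40 kN


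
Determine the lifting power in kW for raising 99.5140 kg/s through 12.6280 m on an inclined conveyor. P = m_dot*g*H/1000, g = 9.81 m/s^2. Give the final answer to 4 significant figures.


P = 99.5140 * 9.81 * 12.6280 / 1000
P = 12.33 kW


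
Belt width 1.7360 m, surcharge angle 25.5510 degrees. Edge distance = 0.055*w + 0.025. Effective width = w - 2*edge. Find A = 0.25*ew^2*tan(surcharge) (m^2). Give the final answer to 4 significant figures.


edge = 0.055*1.7360 + 0.025 = 0.12048 m
ew = 1.7360 - 2*0.12048 = 1.49504 m
A = 0.25 * 1.49504^2 * tan(25.5510 deg)
A = 0.2671 m^2


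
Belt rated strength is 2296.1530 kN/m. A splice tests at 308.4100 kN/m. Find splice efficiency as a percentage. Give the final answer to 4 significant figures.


Eff = 308.4100 / 2296.1530 * 100
Eff = 13.43 %


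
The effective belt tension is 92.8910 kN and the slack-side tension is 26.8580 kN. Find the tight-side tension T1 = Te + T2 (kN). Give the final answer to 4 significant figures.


T1 = Te + T2 = 92.8910 + 26.8580
T1 = 119.7 kN


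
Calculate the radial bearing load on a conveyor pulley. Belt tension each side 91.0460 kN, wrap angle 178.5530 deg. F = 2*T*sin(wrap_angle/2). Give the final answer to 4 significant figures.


F = 2 * 91.0460 * sin(178.5530/2 deg)
F = 182.1 kN


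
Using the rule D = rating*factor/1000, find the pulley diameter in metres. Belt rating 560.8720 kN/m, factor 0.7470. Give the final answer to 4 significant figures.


D = 560.8720 * 0.7470 / 1000
D = 0.4190 m


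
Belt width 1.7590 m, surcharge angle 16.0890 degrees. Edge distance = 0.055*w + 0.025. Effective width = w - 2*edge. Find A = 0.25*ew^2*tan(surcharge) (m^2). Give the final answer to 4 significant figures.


edge = 0.055*1.7590 + 0.025 = 0.121745 m
ew = 1.7590 - 2*0.121745 = 1.51551 m
A = 0.25 * 1.51551^2 * tan(16.0890 deg)
A = 0.1656 m^2


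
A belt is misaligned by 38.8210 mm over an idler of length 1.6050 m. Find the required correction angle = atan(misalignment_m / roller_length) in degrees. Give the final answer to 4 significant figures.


misalign_m = 38.8210 / 1000 = 0.038821 m
angle = atan(0.038821 / 1.6050)
angle = 1.386 deg


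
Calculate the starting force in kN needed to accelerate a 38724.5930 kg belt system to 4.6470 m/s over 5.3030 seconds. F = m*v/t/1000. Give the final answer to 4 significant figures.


F = 38724.5930 * 4.6470 / 5.3030 / 1000
F = 33.93 kN


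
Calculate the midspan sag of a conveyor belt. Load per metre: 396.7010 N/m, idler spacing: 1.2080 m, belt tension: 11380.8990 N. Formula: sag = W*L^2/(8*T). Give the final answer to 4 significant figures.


sag = 396.7010 * 1.2080^2 / (8 * 11380.8990)
sag = 0.006358 m


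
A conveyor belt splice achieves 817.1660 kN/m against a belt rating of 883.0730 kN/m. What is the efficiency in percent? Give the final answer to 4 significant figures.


Eff = 817.1660 / 883.0730 * 100
Eff = 92.54 %


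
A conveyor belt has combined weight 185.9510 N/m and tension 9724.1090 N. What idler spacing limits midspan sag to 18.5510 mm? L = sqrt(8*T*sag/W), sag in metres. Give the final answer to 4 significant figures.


sag = 18.5510/1000 = 0.018551 m
L = sqrt(8 * 9724.1090 * 0.018551 / 185.9510)
L = 2.786 m


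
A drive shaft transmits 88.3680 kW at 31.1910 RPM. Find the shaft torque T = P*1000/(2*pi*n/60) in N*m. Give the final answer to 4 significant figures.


omega = 2*pi*31.1910/60 = 3.26631 rad/s
T = 88.3680*1000 / 3.26631
T = 27050 N*m


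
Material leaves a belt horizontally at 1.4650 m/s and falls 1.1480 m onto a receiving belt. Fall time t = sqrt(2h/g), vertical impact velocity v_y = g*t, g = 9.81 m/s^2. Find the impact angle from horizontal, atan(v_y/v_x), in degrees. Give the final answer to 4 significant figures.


t = sqrt(2*1.1480/9.81) = 0.483784 s
v_y = 9.81 * 0.483784 = 4.74592 m/s
angle = atan(4.74592 / 1.4650) = 72.85 deg


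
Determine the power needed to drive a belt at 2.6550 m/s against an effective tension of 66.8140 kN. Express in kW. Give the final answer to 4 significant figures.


P = Te * v = 66.8140 * 2.6550
P = 177.4 kW


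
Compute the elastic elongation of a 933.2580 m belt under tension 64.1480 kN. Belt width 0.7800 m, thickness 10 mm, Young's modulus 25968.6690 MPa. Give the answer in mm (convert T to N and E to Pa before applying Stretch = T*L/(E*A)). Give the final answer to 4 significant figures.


A = 0.7800 * 0.01 = 0.00780 m^2
Stretch = 64.1480*1000 * 933.2580 / (25968.6690e6 * 0.00780) * 1000
Stretch = 295.6 mm


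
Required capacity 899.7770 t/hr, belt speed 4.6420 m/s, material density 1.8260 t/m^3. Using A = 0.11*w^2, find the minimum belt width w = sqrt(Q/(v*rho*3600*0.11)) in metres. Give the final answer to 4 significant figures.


A_req = 899.7770 / (4.6420 * 1.8260 * 3600) = 0.0294867 m^2
w = sqrt(0.0294867 / 0.11)
w = 0.5177 m


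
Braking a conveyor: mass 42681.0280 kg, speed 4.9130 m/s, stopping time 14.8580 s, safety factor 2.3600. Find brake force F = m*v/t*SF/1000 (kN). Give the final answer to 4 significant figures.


F = 42681.0280 * 4.9130 / 14.8580 * 2.3600 / 1000
F = 33.31 kN


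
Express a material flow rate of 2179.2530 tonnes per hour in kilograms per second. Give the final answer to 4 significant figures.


m_dot = 2179.2530 * 1000 / 3600
m_dot = 605.3 kg/s


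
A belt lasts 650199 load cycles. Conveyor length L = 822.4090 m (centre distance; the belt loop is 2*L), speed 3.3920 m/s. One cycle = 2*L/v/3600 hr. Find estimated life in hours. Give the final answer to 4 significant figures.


cycle_time = 2 * 822.4090 / 3.3920 / 3600 = 0.134697 hr
life = 650199 * 0.134697 = 87580 hours


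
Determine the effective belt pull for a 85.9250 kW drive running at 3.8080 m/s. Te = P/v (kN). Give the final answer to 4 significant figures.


Te = P / v = 85.9250 / 3.8080
Te = 22.56 kN


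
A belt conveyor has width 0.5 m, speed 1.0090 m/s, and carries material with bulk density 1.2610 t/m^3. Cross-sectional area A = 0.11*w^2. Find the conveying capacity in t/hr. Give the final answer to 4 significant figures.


A = 0.11 * 0.5^2 = 0.0275 m^2
C = 0.0275 * 1.0090 * 1.2610 * 3600
C = 126.0 t/hr


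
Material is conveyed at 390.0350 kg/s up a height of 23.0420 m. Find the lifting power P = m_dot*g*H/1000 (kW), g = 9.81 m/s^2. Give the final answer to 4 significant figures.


P = 390.0350 * 9.81 * 23.0420 / 1000
P = 88.16 kW


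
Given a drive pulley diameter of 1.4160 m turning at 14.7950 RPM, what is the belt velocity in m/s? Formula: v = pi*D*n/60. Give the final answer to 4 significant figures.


v = pi * 1.4160 * 14.7950 / 60
v = 1.097 m/s


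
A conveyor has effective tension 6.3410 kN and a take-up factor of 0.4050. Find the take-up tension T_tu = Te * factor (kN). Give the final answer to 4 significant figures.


T_tu = 6.3410 * 0.4050
T_tu = 2.568 kN


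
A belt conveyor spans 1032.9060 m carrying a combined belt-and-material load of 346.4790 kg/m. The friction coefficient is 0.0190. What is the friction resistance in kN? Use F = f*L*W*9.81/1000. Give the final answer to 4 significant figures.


F = 0.0190 * 1032.9060 * 346.4790 * 9.81 / 1000
F = 66.71 kN


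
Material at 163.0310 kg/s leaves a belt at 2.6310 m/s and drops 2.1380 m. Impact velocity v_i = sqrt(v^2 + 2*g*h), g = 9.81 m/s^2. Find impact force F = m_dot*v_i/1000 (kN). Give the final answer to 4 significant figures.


v_i = sqrt(2.6310^2 + 2*9.81*2.1380) = 6.99069 m/s
F = 163.0310 * 6.99069 / 1000
F = 1.140 kN


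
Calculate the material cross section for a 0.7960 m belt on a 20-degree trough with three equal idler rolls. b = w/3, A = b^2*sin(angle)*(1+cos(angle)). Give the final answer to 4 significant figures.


b = 0.7960/3 = 0.265333 m
A = 0.265333^2 * sin(20 deg) * (1 + cos(20 deg))
A = 0.04671 m^2


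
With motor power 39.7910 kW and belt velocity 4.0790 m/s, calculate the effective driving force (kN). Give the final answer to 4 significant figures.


Te = P / v = 39.7910 / 4.0790
Te = 9.755 kN


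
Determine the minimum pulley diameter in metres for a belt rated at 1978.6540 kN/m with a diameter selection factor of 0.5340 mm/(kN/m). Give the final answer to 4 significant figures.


D = 1978.6540 * 0.5340 / 1000
D = 1.057 m


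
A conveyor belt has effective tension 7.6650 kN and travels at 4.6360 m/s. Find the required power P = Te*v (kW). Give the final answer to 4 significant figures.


P = Te * v = 7.6650 * 4.6360
P = 35.53 kW


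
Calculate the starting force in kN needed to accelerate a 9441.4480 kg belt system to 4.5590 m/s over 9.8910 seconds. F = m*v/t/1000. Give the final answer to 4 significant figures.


F = 9441.4480 * 4.5590 / 9.8910 / 1000
F = 4.352 kN


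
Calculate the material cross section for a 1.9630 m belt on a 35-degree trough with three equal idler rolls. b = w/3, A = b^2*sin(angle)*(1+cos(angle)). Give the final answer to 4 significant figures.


b = 1.9630/3 = 0.654333 m
A = 0.654333^2 * sin(35 deg) * (1 + cos(35 deg))
A = 0.4467 m^2


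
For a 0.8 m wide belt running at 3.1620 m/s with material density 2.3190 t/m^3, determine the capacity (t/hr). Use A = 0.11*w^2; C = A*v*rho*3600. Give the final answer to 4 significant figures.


A = 0.11 * 0.8^2 = 0.0704 m^2
C = 0.0704 * 3.1620 * 2.3190 * 3600
C = 1858 t/hr


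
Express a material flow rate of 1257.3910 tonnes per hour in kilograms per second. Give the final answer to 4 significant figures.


m_dot = 1257.3910 * 1000 / 3600
m_dot = 349.3 kg/s


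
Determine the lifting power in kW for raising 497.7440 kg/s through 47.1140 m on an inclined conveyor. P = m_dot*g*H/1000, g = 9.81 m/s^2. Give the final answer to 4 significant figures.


P = 497.7440 * 9.81 * 47.1140 / 1000
P = 230.1 kW


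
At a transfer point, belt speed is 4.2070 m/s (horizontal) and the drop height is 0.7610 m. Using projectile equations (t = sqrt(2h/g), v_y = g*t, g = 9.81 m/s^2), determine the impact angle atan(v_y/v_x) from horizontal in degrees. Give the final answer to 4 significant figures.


t = sqrt(2*0.7610/9.81) = 0.393888 s
v_y = 9.81 * 0.393888 = 3.86404 m/s
angle = atan(3.86404 / 4.2070) = 42.57 deg


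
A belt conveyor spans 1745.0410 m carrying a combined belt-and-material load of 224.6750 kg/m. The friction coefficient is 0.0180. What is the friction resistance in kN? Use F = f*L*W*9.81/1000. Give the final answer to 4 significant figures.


F = 0.0180 * 1745.0410 * 224.6750 * 9.81 / 1000
F = 69.23 kN


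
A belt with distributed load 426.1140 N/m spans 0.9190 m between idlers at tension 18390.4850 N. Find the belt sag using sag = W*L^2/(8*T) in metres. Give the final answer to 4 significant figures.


sag = 426.1140 * 0.9190^2 / (8 * 18390.4850)
sag = 0.002446 m


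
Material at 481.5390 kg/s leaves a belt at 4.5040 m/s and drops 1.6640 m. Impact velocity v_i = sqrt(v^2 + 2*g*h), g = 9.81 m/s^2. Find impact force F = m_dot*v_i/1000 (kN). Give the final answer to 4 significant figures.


v_i = sqrt(4.5040^2 + 2*9.81*1.6640) = 7.27555 m/s
F = 481.5390 * 7.27555 / 1000
F = 3.503 kN


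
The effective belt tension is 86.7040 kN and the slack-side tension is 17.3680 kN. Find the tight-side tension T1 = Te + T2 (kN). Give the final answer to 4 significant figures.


T1 = Te + T2 = 86.7040 + 17.3680
T1 = 104.1 kN


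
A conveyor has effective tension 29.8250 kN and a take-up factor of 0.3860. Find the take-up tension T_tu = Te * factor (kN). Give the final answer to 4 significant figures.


T_tu = 29.8250 * 0.3860
T_tu = 11.51 kN


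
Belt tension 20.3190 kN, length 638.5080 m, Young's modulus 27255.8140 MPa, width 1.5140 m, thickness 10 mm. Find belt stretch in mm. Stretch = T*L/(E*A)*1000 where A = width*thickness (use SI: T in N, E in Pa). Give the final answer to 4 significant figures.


A = 1.5140 * 0.01 = 0.01514 m^2
Stretch = 20.3190*1000 * 638.5080 / (27255.8140e6 * 0.01514) * 1000
Stretch = 31.44 mm


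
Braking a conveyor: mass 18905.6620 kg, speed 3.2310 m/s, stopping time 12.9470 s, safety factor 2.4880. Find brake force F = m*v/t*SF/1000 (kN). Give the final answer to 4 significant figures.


F = 18905.6620 * 3.2310 / 12.9470 * 2.4880 / 1000
F = 11.74 kN


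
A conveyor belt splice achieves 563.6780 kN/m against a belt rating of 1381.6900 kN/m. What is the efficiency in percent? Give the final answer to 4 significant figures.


Eff = 563.6780 / 1381.6900 * 100
Eff = 40.80 %


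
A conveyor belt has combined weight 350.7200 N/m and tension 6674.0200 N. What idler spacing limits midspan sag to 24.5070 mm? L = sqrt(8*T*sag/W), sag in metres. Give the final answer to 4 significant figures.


sag = 24.5070/1000 = 0.024507 m
L = sqrt(8 * 6674.0200 * 0.024507 / 350.7200)
L = 1.932 m


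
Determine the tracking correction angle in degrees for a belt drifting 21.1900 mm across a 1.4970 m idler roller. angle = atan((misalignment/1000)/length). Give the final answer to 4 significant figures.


misalign_m = 21.1900 / 1000 = 0.021190 m
angle = atan(0.021190 / 1.4970)
angle = 0.8110 deg


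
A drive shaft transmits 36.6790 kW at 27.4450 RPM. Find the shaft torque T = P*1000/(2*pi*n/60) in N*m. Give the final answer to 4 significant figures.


omega = 2*pi*27.4450/60 = 2.87403 rad/s
T = 36.6790*1000 / 2.87403
T = 12760 N*m


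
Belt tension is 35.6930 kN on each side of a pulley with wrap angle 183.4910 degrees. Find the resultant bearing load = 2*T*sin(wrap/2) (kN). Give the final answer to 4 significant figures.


F = 2 * 35.6930 * sin(183.4910/2 deg)
F = 71.35 kN


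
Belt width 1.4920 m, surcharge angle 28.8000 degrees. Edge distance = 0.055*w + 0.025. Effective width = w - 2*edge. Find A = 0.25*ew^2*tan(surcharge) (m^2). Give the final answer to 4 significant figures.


edge = 0.055*1.4920 + 0.025 = 0.10706 m
ew = 1.4920 - 2*0.10706 = 1.27788 m
A = 0.25 * 1.27788^2 * tan(28.8000 deg)
A = 0.2244 m^2


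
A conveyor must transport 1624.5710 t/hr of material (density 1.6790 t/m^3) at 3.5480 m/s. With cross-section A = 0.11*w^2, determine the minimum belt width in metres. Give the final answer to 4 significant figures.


A_req = 1624.5710 / (3.5480 * 1.6790 * 3600) = 0.0757534 m^2
w = sqrt(0.0757534 / 0.11)
w = 0.8299 m


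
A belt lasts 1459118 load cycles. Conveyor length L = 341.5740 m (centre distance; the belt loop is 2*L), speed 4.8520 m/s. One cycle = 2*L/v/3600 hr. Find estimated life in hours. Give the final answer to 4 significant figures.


cycle_time = 2 * 341.5740 / 4.8520 / 3600 = 0.0391103 hr
life = 1459118 * 0.0391103 = 57070 hours


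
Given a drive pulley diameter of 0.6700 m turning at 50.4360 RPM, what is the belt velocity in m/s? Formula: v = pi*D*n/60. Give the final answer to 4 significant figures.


v = pi * 0.6700 * 50.4360 / 60
v = 1.769 m/s


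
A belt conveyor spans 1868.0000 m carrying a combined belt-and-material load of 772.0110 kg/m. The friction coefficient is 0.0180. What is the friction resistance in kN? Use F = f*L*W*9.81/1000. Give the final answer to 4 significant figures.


F = 0.0180 * 1868.0000 * 772.0110 * 9.81 / 1000
F = 254.6 kN


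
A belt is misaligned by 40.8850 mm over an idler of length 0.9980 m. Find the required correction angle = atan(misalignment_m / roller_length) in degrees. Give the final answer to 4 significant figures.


misalign_m = 40.8850 / 1000 = 0.040885 m
angle = atan(0.040885 / 0.9980)
angle = 2.346 deg


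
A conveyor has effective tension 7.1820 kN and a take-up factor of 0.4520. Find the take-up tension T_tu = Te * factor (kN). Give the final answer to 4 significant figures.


T_tu = 7.1820 * 0.4520
T_tu = 3.246 kN


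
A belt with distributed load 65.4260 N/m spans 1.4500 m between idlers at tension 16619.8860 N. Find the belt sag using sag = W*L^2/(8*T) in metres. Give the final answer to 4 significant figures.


sag = 65.4260 * 1.4500^2 / (8 * 16619.8860)
sag = 0.001035 m


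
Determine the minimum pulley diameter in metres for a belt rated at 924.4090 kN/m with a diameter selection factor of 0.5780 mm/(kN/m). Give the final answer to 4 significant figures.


D = 924.4090 * 0.5780 / 1000
D = 0.5343 m


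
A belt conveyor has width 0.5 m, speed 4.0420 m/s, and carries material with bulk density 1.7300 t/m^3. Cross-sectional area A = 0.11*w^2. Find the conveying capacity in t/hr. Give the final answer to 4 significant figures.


A = 0.11 * 0.5^2 = 0.0275 m^2
C = 0.0275 * 4.0420 * 1.7300 * 3600
C = 692.3 t/hr


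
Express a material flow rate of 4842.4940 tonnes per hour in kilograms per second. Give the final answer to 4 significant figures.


m_dot = 4842.4940 * 1000 / 3600
m_dot = 1345 kg/s


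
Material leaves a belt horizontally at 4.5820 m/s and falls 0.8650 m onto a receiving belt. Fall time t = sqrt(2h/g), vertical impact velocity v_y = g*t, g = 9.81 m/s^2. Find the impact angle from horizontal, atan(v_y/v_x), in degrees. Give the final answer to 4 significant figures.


t = sqrt(2*0.8650/9.81) = 0.419941 s
v_y = 9.81 * 0.419941 = 4.11962 m/s
angle = atan(4.11962 / 4.5820) = 41.96 deg


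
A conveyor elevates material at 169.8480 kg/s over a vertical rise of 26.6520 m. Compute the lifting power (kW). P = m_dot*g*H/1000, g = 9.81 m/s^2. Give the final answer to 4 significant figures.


P = 169.8480 * 9.81 * 26.6520 / 1000
P = 44.41 kW


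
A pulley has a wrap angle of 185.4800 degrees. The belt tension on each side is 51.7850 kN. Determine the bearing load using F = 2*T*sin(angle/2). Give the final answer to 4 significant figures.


F = 2 * 51.7850 * sin(185.4800/2 deg)
F = 103.5 kN


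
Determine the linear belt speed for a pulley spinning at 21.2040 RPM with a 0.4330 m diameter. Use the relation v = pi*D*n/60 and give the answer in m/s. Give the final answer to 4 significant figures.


v = pi * 0.4330 * 21.2040 / 60
v = 0.4807 m/s


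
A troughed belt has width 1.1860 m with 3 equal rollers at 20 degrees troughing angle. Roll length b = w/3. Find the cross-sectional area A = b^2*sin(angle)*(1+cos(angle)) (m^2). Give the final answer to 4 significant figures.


b = 1.1860/3 = 0.395333 m
A = 0.395333^2 * sin(20 deg) * (1 + cos(20 deg))
A = 0.1037 m^2


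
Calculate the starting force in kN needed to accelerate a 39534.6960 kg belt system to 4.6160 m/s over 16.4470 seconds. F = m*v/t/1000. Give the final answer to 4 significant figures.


F = 39534.6960 * 4.6160 / 16.4470 / 1000
F = 11.10 kN


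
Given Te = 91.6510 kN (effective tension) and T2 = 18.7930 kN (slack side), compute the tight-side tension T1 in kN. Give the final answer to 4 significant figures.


T1 = Te + T2 = 91.6510 + 18.7930
T1 = 110.4 kN


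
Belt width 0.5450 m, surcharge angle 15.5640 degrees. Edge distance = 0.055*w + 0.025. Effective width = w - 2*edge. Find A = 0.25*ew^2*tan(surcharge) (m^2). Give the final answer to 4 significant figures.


edge = 0.055*0.5450 + 0.025 = 0.054975 m
ew = 0.5450 - 2*0.054975 = 0.43505 m
A = 0.25 * 0.43505^2 * tan(15.5640 deg)
A = 0.01318 m^2


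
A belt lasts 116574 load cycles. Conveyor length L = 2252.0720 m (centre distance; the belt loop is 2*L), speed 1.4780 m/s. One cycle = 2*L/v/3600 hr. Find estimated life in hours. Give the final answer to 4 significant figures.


cycle_time = 2 * 2252.0720 / 1.4780 / 3600 = 0.846516 hr
life = 116574 * 0.846516 = 98680 hours
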